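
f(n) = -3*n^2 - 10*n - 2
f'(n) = -6*n - 10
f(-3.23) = -1.00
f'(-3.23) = 9.38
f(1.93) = -32.47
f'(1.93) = -21.58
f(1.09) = -16.46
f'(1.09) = -16.54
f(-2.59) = 3.78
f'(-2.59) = 5.54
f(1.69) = -27.47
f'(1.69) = -20.14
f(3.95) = -88.31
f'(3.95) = -33.70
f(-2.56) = 3.94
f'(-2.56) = 5.36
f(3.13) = -62.69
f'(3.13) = -28.78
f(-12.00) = -314.00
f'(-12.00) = 62.00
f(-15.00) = -527.00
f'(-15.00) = 80.00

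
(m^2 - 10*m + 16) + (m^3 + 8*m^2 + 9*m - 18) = m^3 + 9*m^2 - m - 2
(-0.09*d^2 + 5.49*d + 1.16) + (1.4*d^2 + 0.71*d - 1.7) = 1.31*d^2 + 6.2*d - 0.54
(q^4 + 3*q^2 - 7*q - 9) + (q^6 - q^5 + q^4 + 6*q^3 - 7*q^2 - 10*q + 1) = q^6 - q^5 + 2*q^4 + 6*q^3 - 4*q^2 - 17*q - 8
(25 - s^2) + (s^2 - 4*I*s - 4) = -4*I*s + 21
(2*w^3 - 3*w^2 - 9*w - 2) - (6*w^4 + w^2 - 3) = -6*w^4 + 2*w^3 - 4*w^2 - 9*w + 1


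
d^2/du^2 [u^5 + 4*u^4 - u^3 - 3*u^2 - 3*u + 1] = 20*u^3 + 48*u^2 - 6*u - 6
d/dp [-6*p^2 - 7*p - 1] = -12*p - 7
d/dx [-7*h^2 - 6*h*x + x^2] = -6*h + 2*x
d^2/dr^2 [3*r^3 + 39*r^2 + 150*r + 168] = 18*r + 78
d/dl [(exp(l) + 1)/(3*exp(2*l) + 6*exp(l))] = (-2*(exp(l) + 1)^2 + (exp(l) + 2)*exp(l))*exp(-l)/(3*(exp(l) + 2)^2)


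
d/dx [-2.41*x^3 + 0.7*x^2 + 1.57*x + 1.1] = -7.23*x^2 + 1.4*x + 1.57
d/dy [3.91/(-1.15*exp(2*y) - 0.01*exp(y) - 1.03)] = (8.993*exp(y) + 0.0391)*exp(y)/(1.15*exp(2*y) + 0.01*exp(y) + 1.03)^2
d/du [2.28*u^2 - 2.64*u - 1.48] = 4.56*u - 2.64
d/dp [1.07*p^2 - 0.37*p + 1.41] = 2.14*p - 0.37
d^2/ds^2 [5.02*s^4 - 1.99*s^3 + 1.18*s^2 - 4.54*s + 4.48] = 60.24*s^2 - 11.94*s + 2.36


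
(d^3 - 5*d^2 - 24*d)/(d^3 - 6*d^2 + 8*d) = (d^2 - 5*d - 24)/(d^2 - 6*d + 8)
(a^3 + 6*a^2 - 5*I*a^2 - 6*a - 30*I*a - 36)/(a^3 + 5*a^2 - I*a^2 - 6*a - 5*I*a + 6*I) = (a^2 - 5*I*a - 6)/(a^2 - a*(1 + I) + I)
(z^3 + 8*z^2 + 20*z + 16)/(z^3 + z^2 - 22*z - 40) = (z + 2)/(z - 5)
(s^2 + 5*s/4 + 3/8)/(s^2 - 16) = (8*s^2 + 10*s + 3)/(8*(s^2 - 16))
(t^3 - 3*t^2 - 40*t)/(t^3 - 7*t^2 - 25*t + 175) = t*(t - 8)/(t^2 - 12*t + 35)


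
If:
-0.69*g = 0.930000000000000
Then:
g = -1.35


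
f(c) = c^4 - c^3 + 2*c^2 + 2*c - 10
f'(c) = 4*c^3 - 3*c^2 + 4*c + 2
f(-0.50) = -10.31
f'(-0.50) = -1.25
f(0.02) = -9.96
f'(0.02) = 2.08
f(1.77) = 4.08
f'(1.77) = 21.86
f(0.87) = -6.83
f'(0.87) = 5.84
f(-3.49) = 198.24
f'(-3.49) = -218.53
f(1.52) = -0.51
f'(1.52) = 15.20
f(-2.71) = 73.11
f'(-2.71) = -110.48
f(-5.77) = 1345.56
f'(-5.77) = -889.36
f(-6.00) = 1562.00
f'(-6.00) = -994.00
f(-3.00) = 110.00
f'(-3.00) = -145.00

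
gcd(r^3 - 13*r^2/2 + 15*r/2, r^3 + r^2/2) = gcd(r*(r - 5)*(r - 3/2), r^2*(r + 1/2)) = r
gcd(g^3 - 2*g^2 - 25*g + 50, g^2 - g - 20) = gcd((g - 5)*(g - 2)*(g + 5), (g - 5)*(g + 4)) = g - 5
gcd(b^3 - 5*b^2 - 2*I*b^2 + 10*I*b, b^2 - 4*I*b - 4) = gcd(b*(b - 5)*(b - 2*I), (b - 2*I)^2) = b - 2*I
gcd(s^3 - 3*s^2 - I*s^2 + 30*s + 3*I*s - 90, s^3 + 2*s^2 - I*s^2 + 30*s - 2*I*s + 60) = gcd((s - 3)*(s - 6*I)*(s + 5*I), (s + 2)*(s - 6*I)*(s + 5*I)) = s^2 - I*s + 30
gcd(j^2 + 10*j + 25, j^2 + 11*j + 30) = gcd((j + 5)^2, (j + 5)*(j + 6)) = j + 5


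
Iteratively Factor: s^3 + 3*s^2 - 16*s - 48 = (s + 3)*(s^2 - 16) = (s + 3)*(s + 4)*(s - 4)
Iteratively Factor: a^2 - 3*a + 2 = (a - 2)*(a - 1)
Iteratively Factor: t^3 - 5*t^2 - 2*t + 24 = (t - 4)*(t^2 - t - 6) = (t - 4)*(t - 3)*(t + 2)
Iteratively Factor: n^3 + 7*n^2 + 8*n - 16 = (n - 1)*(n^2 + 8*n + 16) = (n - 1)*(n + 4)*(n + 4)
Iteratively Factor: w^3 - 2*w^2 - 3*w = (w)*(w^2 - 2*w - 3) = w*(w + 1)*(w - 3)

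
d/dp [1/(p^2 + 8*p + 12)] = 2*(-p - 4)/(p^2 + 8*p + 12)^2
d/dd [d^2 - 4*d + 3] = 2*d - 4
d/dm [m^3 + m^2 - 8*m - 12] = 3*m^2 + 2*m - 8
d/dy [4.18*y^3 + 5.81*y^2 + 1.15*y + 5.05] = 12.54*y^2 + 11.62*y + 1.15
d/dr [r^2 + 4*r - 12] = 2*r + 4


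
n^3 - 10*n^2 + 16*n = n*(n - 8)*(n - 2)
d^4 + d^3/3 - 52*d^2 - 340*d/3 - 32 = (d - 8)*(d + 1/3)*(d + 2)*(d + 6)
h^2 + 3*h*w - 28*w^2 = (h - 4*w)*(h + 7*w)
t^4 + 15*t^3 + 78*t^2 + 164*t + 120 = (t + 2)^2*(t + 5)*(t + 6)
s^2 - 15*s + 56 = (s - 8)*(s - 7)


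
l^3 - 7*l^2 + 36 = (l - 6)*(l - 3)*(l + 2)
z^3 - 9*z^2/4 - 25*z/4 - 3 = (z - 4)*(z + 3/4)*(z + 1)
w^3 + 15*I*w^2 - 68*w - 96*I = (w + 3*I)*(w + 4*I)*(w + 8*I)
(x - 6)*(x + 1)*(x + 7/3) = x^3 - 8*x^2/3 - 53*x/3 - 14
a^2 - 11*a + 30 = (a - 6)*(a - 5)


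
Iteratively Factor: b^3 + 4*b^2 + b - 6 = (b + 3)*(b^2 + b - 2) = (b + 2)*(b + 3)*(b - 1)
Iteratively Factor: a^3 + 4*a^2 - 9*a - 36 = (a + 3)*(a^2 + a - 12) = (a + 3)*(a + 4)*(a - 3)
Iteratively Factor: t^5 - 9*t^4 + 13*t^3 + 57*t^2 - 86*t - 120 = (t - 4)*(t^4 - 5*t^3 - 7*t^2 + 29*t + 30) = (t - 4)*(t + 2)*(t^3 - 7*t^2 + 7*t + 15) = (t - 5)*(t - 4)*(t + 2)*(t^2 - 2*t - 3) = (t - 5)*(t - 4)*(t + 1)*(t + 2)*(t - 3)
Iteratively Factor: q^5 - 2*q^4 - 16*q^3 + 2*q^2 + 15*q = (q + 1)*(q^4 - 3*q^3 - 13*q^2 + 15*q) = (q + 1)*(q + 3)*(q^3 - 6*q^2 + 5*q) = q*(q + 1)*(q + 3)*(q^2 - 6*q + 5) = q*(q - 1)*(q + 1)*(q + 3)*(q - 5)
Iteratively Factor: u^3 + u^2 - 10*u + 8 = (u - 1)*(u^2 + 2*u - 8) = (u - 2)*(u - 1)*(u + 4)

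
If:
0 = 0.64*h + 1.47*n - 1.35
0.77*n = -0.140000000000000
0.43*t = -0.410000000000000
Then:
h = 2.53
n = -0.18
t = -0.95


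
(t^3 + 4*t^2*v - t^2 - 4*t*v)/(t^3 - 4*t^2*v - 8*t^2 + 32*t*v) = (t^2 + 4*t*v - t - 4*v)/(t^2 - 4*t*v - 8*t + 32*v)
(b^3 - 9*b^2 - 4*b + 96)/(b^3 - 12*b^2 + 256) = (b^2 - b - 12)/(b^2 - 4*b - 32)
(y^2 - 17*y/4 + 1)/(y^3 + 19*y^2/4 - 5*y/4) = (y - 4)/(y*(y + 5))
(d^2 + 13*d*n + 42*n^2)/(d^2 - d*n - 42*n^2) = (d + 7*n)/(d - 7*n)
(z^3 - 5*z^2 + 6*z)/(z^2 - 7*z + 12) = z*(z - 2)/(z - 4)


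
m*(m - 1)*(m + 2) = m^3 + m^2 - 2*m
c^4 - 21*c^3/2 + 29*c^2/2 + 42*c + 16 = (c - 8)*(c - 4)*(c + 1/2)*(c + 1)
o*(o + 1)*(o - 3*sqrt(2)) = o^3 - 3*sqrt(2)*o^2 + o^2 - 3*sqrt(2)*o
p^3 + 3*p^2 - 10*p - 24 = (p - 3)*(p + 2)*(p + 4)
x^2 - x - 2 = (x - 2)*(x + 1)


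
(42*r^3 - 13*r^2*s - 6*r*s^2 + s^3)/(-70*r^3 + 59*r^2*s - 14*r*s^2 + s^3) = (-3*r - s)/(5*r - s)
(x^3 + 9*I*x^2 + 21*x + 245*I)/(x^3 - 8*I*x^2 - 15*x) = (x^2 + 14*I*x - 49)/(x*(x - 3*I))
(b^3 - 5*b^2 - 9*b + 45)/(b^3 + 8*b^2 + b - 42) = (b^2 - 8*b + 15)/(b^2 + 5*b - 14)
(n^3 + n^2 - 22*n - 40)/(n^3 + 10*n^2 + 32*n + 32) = (n - 5)/(n + 4)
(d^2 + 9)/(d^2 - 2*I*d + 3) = (d + 3*I)/(d + I)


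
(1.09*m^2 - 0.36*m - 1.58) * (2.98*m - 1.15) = 3.2482*m^3 - 2.3263*m^2 - 4.2944*m + 1.817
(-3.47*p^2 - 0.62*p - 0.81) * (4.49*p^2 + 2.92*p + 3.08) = -15.5803*p^4 - 12.9162*p^3 - 16.1349*p^2 - 4.2748*p - 2.4948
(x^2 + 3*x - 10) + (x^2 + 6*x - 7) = 2*x^2 + 9*x - 17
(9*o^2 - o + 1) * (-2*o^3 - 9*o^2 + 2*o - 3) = -18*o^5 - 79*o^4 + 25*o^3 - 38*o^2 + 5*o - 3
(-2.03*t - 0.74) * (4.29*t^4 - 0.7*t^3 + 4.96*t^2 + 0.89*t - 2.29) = -8.7087*t^5 - 1.7536*t^4 - 9.5508*t^3 - 5.4771*t^2 + 3.9901*t + 1.6946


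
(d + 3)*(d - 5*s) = d^2 - 5*d*s + 3*d - 15*s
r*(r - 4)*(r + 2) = r^3 - 2*r^2 - 8*r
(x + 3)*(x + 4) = x^2 + 7*x + 12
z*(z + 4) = z^2 + 4*z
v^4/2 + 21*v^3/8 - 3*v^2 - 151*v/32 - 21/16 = (v/2 + 1/4)*(v - 7/4)*(v + 1/2)*(v + 6)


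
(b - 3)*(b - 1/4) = b^2 - 13*b/4 + 3/4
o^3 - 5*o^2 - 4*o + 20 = (o - 5)*(o - 2)*(o + 2)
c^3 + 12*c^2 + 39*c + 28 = (c + 1)*(c + 4)*(c + 7)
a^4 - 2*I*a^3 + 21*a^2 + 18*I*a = a*(a - 6*I)*(a + I)*(a + 3*I)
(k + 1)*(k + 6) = k^2 + 7*k + 6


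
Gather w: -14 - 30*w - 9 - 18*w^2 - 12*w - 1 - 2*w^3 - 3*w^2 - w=-2*w^3 - 21*w^2 - 43*w - 24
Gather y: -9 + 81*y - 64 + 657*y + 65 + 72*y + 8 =810*y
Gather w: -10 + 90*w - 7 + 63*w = 153*w - 17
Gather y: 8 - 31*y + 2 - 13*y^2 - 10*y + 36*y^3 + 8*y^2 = 36*y^3 - 5*y^2 - 41*y + 10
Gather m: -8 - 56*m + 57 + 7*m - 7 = 42 - 49*m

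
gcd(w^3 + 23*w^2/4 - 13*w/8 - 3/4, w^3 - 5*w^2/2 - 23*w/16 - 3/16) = w + 1/4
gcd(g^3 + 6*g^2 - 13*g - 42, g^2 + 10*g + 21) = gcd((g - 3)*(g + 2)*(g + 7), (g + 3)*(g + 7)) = g + 7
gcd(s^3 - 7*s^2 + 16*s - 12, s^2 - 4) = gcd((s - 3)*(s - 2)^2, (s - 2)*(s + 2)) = s - 2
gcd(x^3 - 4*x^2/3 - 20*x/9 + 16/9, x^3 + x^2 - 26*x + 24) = 1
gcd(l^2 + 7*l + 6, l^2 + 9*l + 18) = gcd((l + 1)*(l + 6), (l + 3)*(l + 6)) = l + 6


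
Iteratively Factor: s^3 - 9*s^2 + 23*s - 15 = (s - 1)*(s^2 - 8*s + 15) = (s - 5)*(s - 1)*(s - 3)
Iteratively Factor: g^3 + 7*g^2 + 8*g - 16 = (g - 1)*(g^2 + 8*g + 16) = (g - 1)*(g + 4)*(g + 4)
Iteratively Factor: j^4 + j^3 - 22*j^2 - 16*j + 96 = (j + 4)*(j^3 - 3*j^2 - 10*j + 24) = (j - 2)*(j + 4)*(j^2 - j - 12) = (j - 4)*(j - 2)*(j + 4)*(j + 3)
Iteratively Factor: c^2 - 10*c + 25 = (c - 5)*(c - 5)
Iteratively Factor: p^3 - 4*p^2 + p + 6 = (p + 1)*(p^2 - 5*p + 6) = (p - 2)*(p + 1)*(p - 3)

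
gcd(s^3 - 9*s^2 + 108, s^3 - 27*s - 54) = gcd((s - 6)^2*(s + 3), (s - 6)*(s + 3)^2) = s^2 - 3*s - 18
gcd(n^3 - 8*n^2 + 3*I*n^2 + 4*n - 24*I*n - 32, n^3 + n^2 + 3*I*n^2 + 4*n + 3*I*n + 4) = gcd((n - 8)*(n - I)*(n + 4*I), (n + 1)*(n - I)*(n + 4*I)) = n^2 + 3*I*n + 4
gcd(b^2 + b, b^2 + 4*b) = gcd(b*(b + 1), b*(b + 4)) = b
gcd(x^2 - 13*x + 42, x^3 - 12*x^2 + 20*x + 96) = x - 6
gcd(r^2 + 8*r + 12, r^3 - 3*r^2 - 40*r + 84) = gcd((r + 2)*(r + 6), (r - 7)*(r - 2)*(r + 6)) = r + 6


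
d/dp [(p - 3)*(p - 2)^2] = (p - 2)*(3*p - 8)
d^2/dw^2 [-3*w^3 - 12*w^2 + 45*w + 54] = -18*w - 24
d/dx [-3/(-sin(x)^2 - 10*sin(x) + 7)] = -6*(sin(x) + 5)*cos(x)/(sin(x)^2 + 10*sin(x) - 7)^2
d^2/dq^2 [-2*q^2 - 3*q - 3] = -4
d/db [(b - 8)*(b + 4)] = 2*b - 4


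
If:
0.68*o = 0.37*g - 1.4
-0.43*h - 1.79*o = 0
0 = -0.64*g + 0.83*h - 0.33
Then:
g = 2.69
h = 2.47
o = -0.59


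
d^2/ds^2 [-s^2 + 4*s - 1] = -2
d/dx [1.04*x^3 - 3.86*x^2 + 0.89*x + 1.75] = 3.12*x^2 - 7.72*x + 0.89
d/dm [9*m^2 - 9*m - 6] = 18*m - 9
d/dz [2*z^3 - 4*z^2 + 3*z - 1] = 6*z^2 - 8*z + 3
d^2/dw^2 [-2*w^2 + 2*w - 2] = -4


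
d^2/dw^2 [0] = 0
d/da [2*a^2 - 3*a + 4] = 4*a - 3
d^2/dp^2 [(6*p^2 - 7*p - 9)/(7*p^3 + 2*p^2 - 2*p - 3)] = 6*(98*p^6 - 343*p^5 - 896*p^4 - 76*p^3 - 168*p^2 - 195*p + 2)/(343*p^9 + 294*p^8 - 210*p^7 - 601*p^6 - 192*p^5 + 240*p^4 + 253*p^3 + 18*p^2 - 54*p - 27)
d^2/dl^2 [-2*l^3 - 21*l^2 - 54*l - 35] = -12*l - 42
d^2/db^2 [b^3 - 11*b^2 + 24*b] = 6*b - 22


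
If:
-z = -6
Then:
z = 6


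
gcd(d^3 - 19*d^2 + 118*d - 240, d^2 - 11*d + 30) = d^2 - 11*d + 30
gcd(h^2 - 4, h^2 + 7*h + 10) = h + 2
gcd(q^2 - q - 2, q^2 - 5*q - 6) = q + 1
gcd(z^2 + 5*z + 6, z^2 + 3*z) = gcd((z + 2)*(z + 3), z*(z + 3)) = z + 3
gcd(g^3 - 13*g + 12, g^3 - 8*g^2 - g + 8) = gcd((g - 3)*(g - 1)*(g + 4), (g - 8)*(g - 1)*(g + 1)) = g - 1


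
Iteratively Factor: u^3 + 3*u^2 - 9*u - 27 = (u + 3)*(u^2 - 9) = (u + 3)^2*(u - 3)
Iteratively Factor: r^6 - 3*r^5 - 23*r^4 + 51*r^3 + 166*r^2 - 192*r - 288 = (r + 3)*(r^5 - 6*r^4 - 5*r^3 + 66*r^2 - 32*r - 96) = (r - 4)*(r + 3)*(r^4 - 2*r^3 - 13*r^2 + 14*r + 24) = (r - 4)*(r + 1)*(r + 3)*(r^3 - 3*r^2 - 10*r + 24) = (r - 4)*(r - 2)*(r + 1)*(r + 3)*(r^2 - r - 12) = (r - 4)*(r - 2)*(r + 1)*(r + 3)^2*(r - 4)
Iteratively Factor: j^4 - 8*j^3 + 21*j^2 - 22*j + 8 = (j - 1)*(j^3 - 7*j^2 + 14*j - 8) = (j - 2)*(j - 1)*(j^2 - 5*j + 4) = (j - 4)*(j - 2)*(j - 1)*(j - 1)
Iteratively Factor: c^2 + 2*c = (c)*(c + 2)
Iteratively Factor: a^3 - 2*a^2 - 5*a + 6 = (a - 1)*(a^2 - a - 6) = (a - 1)*(a + 2)*(a - 3)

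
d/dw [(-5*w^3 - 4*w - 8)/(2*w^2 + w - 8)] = 2*(-5*w^4 - 5*w^3 + 64*w^2 + 16*w + 20)/(4*w^4 + 4*w^3 - 31*w^2 - 16*w + 64)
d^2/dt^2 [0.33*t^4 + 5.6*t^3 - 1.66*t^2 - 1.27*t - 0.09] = 3.96*t^2 + 33.6*t - 3.32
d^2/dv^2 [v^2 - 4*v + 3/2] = 2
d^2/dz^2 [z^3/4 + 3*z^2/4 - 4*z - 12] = 3*z/2 + 3/2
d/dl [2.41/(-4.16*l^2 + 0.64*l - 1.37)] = (20.0512*l - 1.5424)/(4.16*l^2 - 0.64*l + 1.37)^2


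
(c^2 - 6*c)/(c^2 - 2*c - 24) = c/(c + 4)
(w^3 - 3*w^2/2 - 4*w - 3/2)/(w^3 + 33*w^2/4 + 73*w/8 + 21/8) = 4*(w^2 - 2*w - 3)/(4*w^2 + 31*w + 21)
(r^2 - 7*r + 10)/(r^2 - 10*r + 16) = (r - 5)/(r - 8)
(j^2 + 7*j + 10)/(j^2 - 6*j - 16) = (j + 5)/(j - 8)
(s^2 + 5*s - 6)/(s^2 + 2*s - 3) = (s + 6)/(s + 3)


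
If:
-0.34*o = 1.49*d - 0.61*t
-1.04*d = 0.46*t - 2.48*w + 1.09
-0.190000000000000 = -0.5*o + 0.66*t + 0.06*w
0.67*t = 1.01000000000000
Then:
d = 0.06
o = 2.46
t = 1.51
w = 0.74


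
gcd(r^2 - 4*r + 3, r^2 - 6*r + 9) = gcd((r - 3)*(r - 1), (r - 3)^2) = r - 3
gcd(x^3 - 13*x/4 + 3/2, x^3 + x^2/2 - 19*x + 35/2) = 1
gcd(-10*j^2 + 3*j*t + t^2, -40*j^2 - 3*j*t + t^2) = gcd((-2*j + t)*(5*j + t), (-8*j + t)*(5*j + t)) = 5*j + t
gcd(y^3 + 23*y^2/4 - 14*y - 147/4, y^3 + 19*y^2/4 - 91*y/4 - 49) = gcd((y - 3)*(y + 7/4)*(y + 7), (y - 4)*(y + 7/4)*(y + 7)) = y^2 + 35*y/4 + 49/4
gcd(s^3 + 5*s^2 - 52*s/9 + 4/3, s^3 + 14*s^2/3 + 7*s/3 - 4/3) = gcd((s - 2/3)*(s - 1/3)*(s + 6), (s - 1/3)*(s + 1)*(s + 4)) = s - 1/3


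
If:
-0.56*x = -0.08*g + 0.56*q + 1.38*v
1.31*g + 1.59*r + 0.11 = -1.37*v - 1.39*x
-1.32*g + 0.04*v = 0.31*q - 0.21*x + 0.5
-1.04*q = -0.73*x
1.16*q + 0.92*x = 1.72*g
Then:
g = -0.37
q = -0.26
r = 0.36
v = 0.23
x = -0.37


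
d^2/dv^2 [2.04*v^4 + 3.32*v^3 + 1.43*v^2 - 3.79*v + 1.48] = 24.48*v^2 + 19.92*v + 2.86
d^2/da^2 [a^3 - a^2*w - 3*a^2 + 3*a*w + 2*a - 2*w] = 6*a - 2*w - 6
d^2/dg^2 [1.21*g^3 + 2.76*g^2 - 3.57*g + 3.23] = 7.26*g + 5.52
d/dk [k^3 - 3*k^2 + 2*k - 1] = 3*k^2 - 6*k + 2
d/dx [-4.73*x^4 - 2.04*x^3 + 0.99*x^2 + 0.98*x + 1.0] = -18.92*x^3 - 6.12*x^2 + 1.98*x + 0.98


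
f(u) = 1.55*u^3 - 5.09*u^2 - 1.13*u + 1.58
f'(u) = 4.65*u^2 - 10.18*u - 1.13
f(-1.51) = -13.66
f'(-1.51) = 24.84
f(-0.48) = 0.78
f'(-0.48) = 4.83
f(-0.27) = 1.48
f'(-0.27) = 1.96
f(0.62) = -0.71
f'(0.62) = -5.65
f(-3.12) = -91.52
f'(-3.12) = 75.90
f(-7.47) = -920.10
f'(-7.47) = 334.39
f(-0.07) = 1.63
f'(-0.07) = -0.39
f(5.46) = 95.96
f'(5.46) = 81.91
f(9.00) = 709.07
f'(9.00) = 283.90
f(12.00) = 1933.46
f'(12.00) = 546.31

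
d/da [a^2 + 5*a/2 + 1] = 2*a + 5/2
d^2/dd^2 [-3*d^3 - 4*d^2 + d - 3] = -18*d - 8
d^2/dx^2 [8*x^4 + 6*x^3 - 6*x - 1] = 12*x*(8*x + 3)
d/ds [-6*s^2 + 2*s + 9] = 2 - 12*s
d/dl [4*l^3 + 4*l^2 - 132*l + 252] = 12*l^2 + 8*l - 132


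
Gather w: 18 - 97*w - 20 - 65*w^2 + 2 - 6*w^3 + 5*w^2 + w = -6*w^3 - 60*w^2 - 96*w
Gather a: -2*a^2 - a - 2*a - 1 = -2*a^2 - 3*a - 1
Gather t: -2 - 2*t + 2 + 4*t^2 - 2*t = 4*t^2 - 4*t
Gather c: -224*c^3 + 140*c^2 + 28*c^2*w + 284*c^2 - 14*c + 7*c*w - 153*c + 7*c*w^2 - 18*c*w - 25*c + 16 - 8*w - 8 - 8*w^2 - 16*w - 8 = -224*c^3 + c^2*(28*w + 424) + c*(7*w^2 - 11*w - 192) - 8*w^2 - 24*w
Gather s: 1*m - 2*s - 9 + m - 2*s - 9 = 2*m - 4*s - 18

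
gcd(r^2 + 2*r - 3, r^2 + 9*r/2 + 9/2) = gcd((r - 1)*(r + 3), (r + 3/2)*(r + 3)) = r + 3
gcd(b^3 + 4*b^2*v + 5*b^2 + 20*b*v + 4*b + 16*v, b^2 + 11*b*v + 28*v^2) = b + 4*v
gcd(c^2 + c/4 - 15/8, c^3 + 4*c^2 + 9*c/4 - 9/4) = c + 3/2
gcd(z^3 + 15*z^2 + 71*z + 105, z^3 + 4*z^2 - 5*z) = z + 5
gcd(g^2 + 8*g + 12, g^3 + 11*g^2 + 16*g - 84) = g + 6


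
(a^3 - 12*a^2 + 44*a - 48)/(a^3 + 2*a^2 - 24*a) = (a^2 - 8*a + 12)/(a*(a + 6))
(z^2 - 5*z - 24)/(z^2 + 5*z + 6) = (z - 8)/(z + 2)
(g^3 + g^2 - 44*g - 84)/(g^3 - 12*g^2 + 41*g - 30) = (g^3 + g^2 - 44*g - 84)/(g^3 - 12*g^2 + 41*g - 30)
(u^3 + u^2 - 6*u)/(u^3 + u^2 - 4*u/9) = 9*(u^2 + u - 6)/(9*u^2 + 9*u - 4)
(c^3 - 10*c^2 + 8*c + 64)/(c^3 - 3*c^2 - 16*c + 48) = (c^2 - 6*c - 16)/(c^2 + c - 12)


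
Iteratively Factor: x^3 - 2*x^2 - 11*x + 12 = (x - 1)*(x^2 - x - 12) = (x - 1)*(x + 3)*(x - 4)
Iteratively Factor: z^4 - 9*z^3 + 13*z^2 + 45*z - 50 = (z - 5)*(z^3 - 4*z^2 - 7*z + 10) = (z - 5)*(z + 2)*(z^2 - 6*z + 5) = (z - 5)*(z - 1)*(z + 2)*(z - 5)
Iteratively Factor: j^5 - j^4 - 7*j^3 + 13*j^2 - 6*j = (j - 1)*(j^4 - 7*j^2 + 6*j) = (j - 2)*(j - 1)*(j^3 + 2*j^2 - 3*j) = (j - 2)*(j - 1)*(j + 3)*(j^2 - j) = j*(j - 2)*(j - 1)*(j + 3)*(j - 1)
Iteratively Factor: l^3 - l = (l + 1)*(l^2 - l) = (l - 1)*(l + 1)*(l)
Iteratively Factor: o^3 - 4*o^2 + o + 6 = (o + 1)*(o^2 - 5*o + 6) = (o - 3)*(o + 1)*(o - 2)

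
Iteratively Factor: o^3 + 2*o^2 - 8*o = (o - 2)*(o^2 + 4*o) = (o - 2)*(o + 4)*(o)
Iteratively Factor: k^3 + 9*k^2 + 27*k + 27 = (k + 3)*(k^2 + 6*k + 9) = (k + 3)^2*(k + 3)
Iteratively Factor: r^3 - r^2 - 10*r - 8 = (r - 4)*(r^2 + 3*r + 2) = (r - 4)*(r + 1)*(r + 2)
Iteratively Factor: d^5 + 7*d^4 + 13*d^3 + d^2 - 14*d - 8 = (d - 1)*(d^4 + 8*d^3 + 21*d^2 + 22*d + 8) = (d - 1)*(d + 2)*(d^3 + 6*d^2 + 9*d + 4) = (d - 1)*(d + 1)*(d + 2)*(d^2 + 5*d + 4) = (d - 1)*(d + 1)^2*(d + 2)*(d + 4)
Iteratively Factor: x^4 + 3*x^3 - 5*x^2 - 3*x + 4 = (x - 1)*(x^3 + 4*x^2 - x - 4) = (x - 1)^2*(x^2 + 5*x + 4) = (x - 1)^2*(x + 4)*(x + 1)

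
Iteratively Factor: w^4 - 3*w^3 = (w - 3)*(w^3) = w*(w - 3)*(w^2) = w^2*(w - 3)*(w)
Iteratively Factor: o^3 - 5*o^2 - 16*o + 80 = (o + 4)*(o^2 - 9*o + 20) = (o - 4)*(o + 4)*(o - 5)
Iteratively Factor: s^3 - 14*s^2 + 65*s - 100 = (s - 4)*(s^2 - 10*s + 25) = (s - 5)*(s - 4)*(s - 5)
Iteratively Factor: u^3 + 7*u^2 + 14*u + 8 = (u + 1)*(u^2 + 6*u + 8) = (u + 1)*(u + 2)*(u + 4)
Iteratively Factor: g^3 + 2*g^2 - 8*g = (g + 4)*(g^2 - 2*g) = g*(g + 4)*(g - 2)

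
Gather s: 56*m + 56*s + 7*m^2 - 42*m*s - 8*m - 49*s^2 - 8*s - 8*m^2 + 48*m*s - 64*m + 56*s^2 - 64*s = -m^2 - 16*m + 7*s^2 + s*(6*m - 16)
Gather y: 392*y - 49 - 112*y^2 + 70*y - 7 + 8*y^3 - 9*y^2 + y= 8*y^3 - 121*y^2 + 463*y - 56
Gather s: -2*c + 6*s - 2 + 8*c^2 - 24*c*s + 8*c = 8*c^2 + 6*c + s*(6 - 24*c) - 2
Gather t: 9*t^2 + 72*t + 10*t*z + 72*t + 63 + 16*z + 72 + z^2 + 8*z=9*t^2 + t*(10*z + 144) + z^2 + 24*z + 135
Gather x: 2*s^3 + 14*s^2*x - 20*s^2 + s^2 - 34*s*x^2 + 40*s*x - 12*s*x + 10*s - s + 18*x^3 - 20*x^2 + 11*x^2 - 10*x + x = 2*s^3 - 19*s^2 + 9*s + 18*x^3 + x^2*(-34*s - 9) + x*(14*s^2 + 28*s - 9)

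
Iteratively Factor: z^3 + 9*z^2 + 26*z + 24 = (z + 3)*(z^2 + 6*z + 8) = (z + 3)*(z + 4)*(z + 2)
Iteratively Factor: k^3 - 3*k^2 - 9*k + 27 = (k - 3)*(k^2 - 9) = (k - 3)^2*(k + 3)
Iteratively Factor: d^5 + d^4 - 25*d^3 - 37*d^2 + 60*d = (d - 5)*(d^4 + 6*d^3 + 5*d^2 - 12*d) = (d - 5)*(d - 1)*(d^3 + 7*d^2 + 12*d) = d*(d - 5)*(d - 1)*(d^2 + 7*d + 12) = d*(d - 5)*(d - 1)*(d + 4)*(d + 3)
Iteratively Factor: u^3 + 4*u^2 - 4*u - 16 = (u + 2)*(u^2 + 2*u - 8) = (u + 2)*(u + 4)*(u - 2)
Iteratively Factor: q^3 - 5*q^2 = (q)*(q^2 - 5*q) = q^2*(q - 5)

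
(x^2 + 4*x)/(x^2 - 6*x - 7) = x*(x + 4)/(x^2 - 6*x - 7)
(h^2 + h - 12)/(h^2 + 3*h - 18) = (h + 4)/(h + 6)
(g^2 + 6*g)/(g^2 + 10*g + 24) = g/(g + 4)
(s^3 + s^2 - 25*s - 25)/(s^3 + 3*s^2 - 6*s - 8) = (s^2 - 25)/(s^2 + 2*s - 8)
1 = 1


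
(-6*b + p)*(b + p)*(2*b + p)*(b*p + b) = -12*b^4*p - 12*b^4 - 16*b^3*p^2 - 16*b^3*p - 3*b^2*p^3 - 3*b^2*p^2 + b*p^4 + b*p^3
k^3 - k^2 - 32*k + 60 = (k - 5)*(k - 2)*(k + 6)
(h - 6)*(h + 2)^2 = h^3 - 2*h^2 - 20*h - 24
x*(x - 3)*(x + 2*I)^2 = x^4 - 3*x^3 + 4*I*x^3 - 4*x^2 - 12*I*x^2 + 12*x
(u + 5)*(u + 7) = u^2 + 12*u + 35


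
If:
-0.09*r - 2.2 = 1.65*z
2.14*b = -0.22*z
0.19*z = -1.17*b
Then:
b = 0.00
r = -24.44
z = 0.00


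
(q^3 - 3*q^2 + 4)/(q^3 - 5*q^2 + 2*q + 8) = (q - 2)/(q - 4)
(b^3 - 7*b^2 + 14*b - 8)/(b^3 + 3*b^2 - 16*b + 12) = (b - 4)/(b + 6)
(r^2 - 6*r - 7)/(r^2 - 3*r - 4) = (r - 7)/(r - 4)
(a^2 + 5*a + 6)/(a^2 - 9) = (a + 2)/(a - 3)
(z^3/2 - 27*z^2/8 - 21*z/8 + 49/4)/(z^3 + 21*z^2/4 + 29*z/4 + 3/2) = (4*z^2 - 35*z + 49)/(2*(4*z^2 + 13*z + 3))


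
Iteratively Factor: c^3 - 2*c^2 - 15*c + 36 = (c + 4)*(c^2 - 6*c + 9) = (c - 3)*(c + 4)*(c - 3)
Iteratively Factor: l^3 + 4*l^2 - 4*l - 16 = (l + 4)*(l^2 - 4) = (l - 2)*(l + 4)*(l + 2)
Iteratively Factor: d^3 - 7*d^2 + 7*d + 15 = (d + 1)*(d^2 - 8*d + 15) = (d - 5)*(d + 1)*(d - 3)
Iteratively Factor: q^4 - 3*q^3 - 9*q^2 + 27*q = (q - 3)*(q^3 - 9*q) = (q - 3)^2*(q^2 + 3*q) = (q - 3)^2*(q + 3)*(q)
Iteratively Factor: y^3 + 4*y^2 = (y)*(y^2 + 4*y) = y^2*(y + 4)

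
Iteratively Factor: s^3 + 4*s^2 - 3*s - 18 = (s + 3)*(s^2 + s - 6) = (s + 3)^2*(s - 2)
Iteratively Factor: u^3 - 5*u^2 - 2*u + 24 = (u + 2)*(u^2 - 7*u + 12) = (u - 4)*(u + 2)*(u - 3)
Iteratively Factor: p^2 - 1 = (p + 1)*(p - 1)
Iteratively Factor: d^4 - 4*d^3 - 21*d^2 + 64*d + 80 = (d + 4)*(d^3 - 8*d^2 + 11*d + 20) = (d - 4)*(d + 4)*(d^2 - 4*d - 5) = (d - 4)*(d + 1)*(d + 4)*(d - 5)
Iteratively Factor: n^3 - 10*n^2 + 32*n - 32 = (n - 2)*(n^2 - 8*n + 16) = (n - 4)*(n - 2)*(n - 4)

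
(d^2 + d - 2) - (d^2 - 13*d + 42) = 14*d - 44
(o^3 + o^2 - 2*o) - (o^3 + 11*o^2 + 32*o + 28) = -10*o^2 - 34*o - 28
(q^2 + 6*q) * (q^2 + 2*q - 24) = q^4 + 8*q^3 - 12*q^2 - 144*q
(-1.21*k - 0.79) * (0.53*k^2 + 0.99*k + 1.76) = -0.6413*k^3 - 1.6166*k^2 - 2.9117*k - 1.3904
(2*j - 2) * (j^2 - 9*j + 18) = 2*j^3 - 20*j^2 + 54*j - 36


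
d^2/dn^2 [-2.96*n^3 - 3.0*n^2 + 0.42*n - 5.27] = -17.76*n - 6.0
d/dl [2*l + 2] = 2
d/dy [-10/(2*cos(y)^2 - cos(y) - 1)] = 10*(1 - 4*cos(y))*sin(y)/(cos(y) - cos(2*y))^2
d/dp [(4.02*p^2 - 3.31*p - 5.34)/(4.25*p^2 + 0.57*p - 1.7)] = (16.3589*p^2 + 31.722*p + 8.6708)/(18.0625*p^4 + 4.845*p^3 - 14.1251*p^2 - 1.938*p + 2.89)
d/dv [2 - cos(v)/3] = sin(v)/3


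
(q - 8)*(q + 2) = q^2 - 6*q - 16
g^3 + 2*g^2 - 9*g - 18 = (g - 3)*(g + 2)*(g + 3)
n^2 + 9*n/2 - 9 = (n - 3/2)*(n + 6)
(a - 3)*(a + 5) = a^2 + 2*a - 15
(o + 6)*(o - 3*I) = o^2 + 6*o - 3*I*o - 18*I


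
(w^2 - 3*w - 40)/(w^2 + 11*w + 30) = (w - 8)/(w + 6)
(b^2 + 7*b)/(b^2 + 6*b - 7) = b/(b - 1)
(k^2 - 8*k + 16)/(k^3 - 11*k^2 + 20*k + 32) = (k - 4)/(k^2 - 7*k - 8)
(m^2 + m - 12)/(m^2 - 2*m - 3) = (m + 4)/(m + 1)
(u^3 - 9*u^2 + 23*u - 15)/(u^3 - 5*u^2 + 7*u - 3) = (u - 5)/(u - 1)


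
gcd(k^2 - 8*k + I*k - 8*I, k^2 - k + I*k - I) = k + I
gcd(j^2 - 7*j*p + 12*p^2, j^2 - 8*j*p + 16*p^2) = -j + 4*p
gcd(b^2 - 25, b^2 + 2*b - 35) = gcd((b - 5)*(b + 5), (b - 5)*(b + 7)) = b - 5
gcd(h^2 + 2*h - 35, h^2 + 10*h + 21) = h + 7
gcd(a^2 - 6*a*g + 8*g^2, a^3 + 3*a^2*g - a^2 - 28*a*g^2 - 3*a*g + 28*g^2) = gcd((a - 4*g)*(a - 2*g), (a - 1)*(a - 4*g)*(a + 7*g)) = a - 4*g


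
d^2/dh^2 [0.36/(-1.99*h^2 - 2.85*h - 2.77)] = (2.851272*h^2 + 4.08348*h - 0.36*(3.98*h + 2.85)*(7.96*h + 5.7) + 3.968856)/(1.99*h^2 + 2.85*h + 2.77)^3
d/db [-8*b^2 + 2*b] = 2 - 16*b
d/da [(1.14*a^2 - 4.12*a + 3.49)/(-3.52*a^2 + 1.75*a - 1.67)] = (-12.5074*a^2 + 20.762*a + 0.7729)/(12.3904*a^4 - 12.32*a^3 + 14.8193*a^2 - 5.845*a + 2.7889)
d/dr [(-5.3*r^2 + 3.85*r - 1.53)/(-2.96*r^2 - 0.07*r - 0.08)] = (11.767*r^2 - 8.2096*r - 0.4151)/(8.7616*r^4 + 0.4144*r^3 + 0.4785*r^2 + 0.0112*r + 0.0064)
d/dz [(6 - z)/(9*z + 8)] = -62/(9*z + 8)^2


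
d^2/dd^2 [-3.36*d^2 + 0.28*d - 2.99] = -6.72000000000000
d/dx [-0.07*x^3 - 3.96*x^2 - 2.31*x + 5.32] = -0.21*x^2 - 7.92*x - 2.31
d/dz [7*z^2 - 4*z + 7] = 14*z - 4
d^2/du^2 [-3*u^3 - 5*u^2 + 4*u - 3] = -18*u - 10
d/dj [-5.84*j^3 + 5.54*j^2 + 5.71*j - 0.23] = -17.52*j^2 + 11.08*j + 5.71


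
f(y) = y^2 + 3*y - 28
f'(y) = 2*y + 3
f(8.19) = 63.65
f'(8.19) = 19.38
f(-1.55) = -30.25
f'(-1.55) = -0.10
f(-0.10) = -28.29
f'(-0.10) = 2.80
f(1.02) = -23.90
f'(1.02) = 5.04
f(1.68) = -20.14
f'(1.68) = 6.36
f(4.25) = 2.81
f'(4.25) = 11.50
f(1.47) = -21.43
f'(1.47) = 5.94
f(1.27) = -22.58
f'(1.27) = 5.54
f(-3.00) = -28.00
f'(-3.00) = -3.00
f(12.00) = 152.00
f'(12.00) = 27.00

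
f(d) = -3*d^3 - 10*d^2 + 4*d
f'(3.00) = -137.00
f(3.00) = -159.00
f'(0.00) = 4.00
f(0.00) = 0.00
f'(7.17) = -602.08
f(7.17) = -1591.21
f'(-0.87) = 14.59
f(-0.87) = -9.07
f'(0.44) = -6.54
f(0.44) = -0.43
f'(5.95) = -433.62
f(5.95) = -962.16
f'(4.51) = -269.26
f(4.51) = -460.56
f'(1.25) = -35.06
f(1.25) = -16.48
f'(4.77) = -296.18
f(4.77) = -534.04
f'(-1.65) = 12.50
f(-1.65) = -20.35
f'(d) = -9*d^2 - 20*d + 4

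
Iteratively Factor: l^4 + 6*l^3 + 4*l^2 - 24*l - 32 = (l + 2)*(l^3 + 4*l^2 - 4*l - 16) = (l + 2)^2*(l^2 + 2*l - 8) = (l - 2)*(l + 2)^2*(l + 4)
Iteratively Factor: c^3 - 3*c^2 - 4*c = (c + 1)*(c^2 - 4*c) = c*(c + 1)*(c - 4)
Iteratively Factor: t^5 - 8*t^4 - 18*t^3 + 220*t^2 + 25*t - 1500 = (t + 3)*(t^4 - 11*t^3 + 15*t^2 + 175*t - 500) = (t - 5)*(t + 3)*(t^3 - 6*t^2 - 15*t + 100) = (t - 5)*(t + 3)*(t + 4)*(t^2 - 10*t + 25) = (t - 5)^2*(t + 3)*(t + 4)*(t - 5)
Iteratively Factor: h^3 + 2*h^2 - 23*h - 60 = (h + 4)*(h^2 - 2*h - 15) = (h + 3)*(h + 4)*(h - 5)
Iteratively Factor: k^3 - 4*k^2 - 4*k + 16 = (k - 4)*(k^2 - 4) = (k - 4)*(k - 2)*(k + 2)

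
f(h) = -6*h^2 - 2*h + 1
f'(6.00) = -74.00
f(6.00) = -227.00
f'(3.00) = -38.00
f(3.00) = -59.00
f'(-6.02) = 70.24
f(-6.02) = -204.40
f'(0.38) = -6.56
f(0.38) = -0.63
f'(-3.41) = 38.92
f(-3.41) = -61.95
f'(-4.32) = 49.84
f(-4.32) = -102.33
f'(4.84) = -60.08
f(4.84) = -149.23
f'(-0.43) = 3.16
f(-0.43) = 0.75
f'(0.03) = -2.36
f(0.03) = 0.93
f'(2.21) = -28.52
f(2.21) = -32.72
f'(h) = -12*h - 2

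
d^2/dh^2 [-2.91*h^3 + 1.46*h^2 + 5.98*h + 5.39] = 2.92 - 17.46*h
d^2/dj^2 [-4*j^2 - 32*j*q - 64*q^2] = -8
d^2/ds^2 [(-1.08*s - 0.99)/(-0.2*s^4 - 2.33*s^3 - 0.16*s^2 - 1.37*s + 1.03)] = (0.5184*s^7 + 8.84448*s^6 + 49.226832*s^5 + 65.705796*s^4 + 4.600152*s^3 + 52.663122*s^2 + 16.625358*s + 7.090542)/(0.008*s^12 + 0.2796*s^11 + 3.27654*s^10 + 13.261097*s^9 + 6.328152*s^8 + 19.874883*s^7 - 12.778409*s^6 + 9.227523*s^5 - 18.26883*s^4 + 8.632388*s^3 - 5.290389*s^2 + 4.360299*s - 1.092727)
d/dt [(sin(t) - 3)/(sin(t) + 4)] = 7*cos(t)/(sin(t) + 4)^2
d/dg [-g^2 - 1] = -2*g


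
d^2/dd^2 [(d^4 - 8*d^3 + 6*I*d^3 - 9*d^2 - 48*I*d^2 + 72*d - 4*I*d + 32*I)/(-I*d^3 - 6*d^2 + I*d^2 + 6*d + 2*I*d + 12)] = (d^6*(168 - 172*I) + d^5*(-300 + 780*I) + d^4*(1500 - 1308*I) + d^3*(-4444 - 8932*I) + d^2*(-1176 + 5904*I) + d*(-9024 - 22752*I) - 10048 + 13920*I)/(d^9 + d^8*(-3 - 18*I) + d^7*(-111 + 54*I) + d^6*(335 + 270*I) + d^5*(330 - 846*I) + d^4*(-1200 - 756*I) + d^3*(-656 + 2592*I) + d^2*(1296 + 1440*I) + d*(864 - 2592*I) - 1728*I)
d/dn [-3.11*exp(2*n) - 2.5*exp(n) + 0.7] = (-6.22*exp(n) - 2.5)*exp(n)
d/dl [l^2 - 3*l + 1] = 2*l - 3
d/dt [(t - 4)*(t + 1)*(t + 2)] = 3*t^2 - 2*t - 10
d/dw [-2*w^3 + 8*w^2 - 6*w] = -6*w^2 + 16*w - 6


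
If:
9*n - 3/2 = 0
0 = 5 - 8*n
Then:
No Solution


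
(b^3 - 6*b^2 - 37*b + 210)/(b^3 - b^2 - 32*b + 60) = (b - 7)/(b - 2)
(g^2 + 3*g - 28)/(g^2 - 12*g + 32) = (g + 7)/(g - 8)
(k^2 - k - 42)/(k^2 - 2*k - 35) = (k + 6)/(k + 5)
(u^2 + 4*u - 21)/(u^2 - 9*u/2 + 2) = 2*(u^2 + 4*u - 21)/(2*u^2 - 9*u + 4)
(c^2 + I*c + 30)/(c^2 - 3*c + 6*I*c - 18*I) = (c - 5*I)/(c - 3)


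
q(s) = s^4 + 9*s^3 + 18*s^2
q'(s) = 4*s^3 + 27*s^2 + 36*s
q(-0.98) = 9.74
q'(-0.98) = -13.11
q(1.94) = 147.62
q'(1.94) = 200.66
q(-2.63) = 8.62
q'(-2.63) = 19.31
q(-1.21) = 12.55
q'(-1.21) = -11.12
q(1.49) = 74.66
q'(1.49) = 126.81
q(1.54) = 81.18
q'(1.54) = 134.08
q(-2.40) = 12.44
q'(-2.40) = 13.82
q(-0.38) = 2.13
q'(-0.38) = -10.00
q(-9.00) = 1458.00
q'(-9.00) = -1053.00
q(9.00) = 14580.00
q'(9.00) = 5427.00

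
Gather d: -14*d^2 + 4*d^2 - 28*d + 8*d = -10*d^2 - 20*d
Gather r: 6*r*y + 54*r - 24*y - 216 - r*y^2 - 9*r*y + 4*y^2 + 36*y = r*(-y^2 - 3*y + 54) + 4*y^2 + 12*y - 216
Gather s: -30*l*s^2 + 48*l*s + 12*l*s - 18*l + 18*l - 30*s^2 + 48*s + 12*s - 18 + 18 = s^2*(-30*l - 30) + s*(60*l + 60)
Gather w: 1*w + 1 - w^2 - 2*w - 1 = -w^2 - w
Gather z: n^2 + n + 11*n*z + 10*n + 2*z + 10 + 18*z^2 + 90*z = n^2 + 11*n + 18*z^2 + z*(11*n + 92) + 10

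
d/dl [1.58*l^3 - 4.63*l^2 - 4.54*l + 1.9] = 4.74*l^2 - 9.26*l - 4.54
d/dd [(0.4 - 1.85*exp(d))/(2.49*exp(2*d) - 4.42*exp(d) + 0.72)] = (4.6065*exp(2*d) - 1.992*exp(d) + 0.436)*exp(d)/(6.2001*exp(4*d) - 22.0116*exp(3*d) + 23.122*exp(2*d) - 6.3648*exp(d) + 0.5184)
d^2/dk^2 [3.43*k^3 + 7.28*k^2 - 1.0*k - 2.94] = 20.58*k + 14.56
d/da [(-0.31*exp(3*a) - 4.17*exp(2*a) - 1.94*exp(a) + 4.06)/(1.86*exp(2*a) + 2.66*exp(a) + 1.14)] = (-0.5766*exp(4*a) - 1.6492*exp(3*a) - 8.544*exp(2*a) - 24.6108*exp(a) - 13.0112)*exp(a)/(3.4596*exp(4*a) + 9.8952*exp(3*a) + 11.3164*exp(2*a) + 6.0648*exp(a) + 1.2996)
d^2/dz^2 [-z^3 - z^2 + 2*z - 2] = -6*z - 2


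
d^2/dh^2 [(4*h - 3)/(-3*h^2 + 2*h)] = 6*(-12*h^3 + 27*h^2 - 18*h + 4)/(h^3*(27*h^3 - 54*h^2 + 36*h - 8))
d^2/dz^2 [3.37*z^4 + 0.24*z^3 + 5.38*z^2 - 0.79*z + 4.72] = 40.44*z^2 + 1.44*z + 10.76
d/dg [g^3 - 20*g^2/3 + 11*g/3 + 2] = 3*g^2 - 40*g/3 + 11/3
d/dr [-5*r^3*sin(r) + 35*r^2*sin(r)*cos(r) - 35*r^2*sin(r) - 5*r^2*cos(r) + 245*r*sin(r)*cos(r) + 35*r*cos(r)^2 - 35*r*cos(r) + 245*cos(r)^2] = -5*r^3*cos(r) - 10*r^2*sin(r) - 35*r^2*cos(r) + 35*r^2*cos(2*r) - 35*r*sin(r) - 10*r*cos(r) + 245*r*cos(2*r) - 245*sin(2*r)/2 - 35*cos(r) + 35*cos(2*r)/2 + 35/2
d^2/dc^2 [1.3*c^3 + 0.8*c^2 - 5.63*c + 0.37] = 7.8*c + 1.6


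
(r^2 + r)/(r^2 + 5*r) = (r + 1)/(r + 5)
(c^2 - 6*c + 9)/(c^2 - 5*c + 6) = (c - 3)/(c - 2)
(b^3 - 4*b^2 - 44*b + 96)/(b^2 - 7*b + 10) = (b^2 - 2*b - 48)/(b - 5)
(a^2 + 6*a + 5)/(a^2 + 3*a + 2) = (a + 5)/(a + 2)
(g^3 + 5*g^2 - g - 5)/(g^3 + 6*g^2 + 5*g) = (g - 1)/g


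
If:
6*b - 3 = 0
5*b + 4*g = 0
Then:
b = 1/2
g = -5/8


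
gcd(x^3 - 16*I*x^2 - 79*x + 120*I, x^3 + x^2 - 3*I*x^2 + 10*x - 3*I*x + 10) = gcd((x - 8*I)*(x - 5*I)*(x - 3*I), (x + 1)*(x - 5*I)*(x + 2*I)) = x - 5*I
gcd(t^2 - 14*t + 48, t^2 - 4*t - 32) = t - 8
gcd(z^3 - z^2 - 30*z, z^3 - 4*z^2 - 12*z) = z^2 - 6*z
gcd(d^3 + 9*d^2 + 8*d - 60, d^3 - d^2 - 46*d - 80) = d + 5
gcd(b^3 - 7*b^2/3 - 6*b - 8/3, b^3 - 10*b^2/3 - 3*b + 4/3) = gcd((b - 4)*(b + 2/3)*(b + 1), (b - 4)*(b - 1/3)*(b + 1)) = b^2 - 3*b - 4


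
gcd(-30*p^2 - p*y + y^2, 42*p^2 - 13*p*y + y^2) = -6*p + y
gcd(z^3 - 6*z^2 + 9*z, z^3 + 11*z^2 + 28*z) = z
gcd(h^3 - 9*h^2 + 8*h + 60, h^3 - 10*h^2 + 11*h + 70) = h^2 - 3*h - 10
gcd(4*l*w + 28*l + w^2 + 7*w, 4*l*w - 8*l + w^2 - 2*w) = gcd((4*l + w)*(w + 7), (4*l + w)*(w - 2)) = 4*l + w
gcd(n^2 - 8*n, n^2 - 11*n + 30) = 1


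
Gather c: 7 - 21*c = 7 - 21*c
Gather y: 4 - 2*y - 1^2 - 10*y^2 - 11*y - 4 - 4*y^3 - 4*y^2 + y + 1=-4*y^3 - 14*y^2 - 12*y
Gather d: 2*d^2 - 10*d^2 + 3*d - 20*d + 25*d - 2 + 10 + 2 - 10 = -8*d^2 + 8*d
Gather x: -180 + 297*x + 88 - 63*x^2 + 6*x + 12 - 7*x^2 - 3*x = -70*x^2 + 300*x - 80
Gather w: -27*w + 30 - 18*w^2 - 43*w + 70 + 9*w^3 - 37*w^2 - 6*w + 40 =9*w^3 - 55*w^2 - 76*w + 140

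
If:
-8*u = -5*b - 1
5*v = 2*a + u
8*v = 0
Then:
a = -u/2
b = 8*u/5 - 1/5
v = 0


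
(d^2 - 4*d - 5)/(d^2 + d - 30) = (d + 1)/(d + 6)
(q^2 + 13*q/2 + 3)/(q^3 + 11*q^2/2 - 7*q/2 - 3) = 1/(q - 1)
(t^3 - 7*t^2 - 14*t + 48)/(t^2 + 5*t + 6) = (t^2 - 10*t + 16)/(t + 2)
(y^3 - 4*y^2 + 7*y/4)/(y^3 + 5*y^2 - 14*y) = (y^2 - 4*y + 7/4)/(y^2 + 5*y - 14)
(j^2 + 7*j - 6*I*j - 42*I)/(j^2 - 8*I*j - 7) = (j^2 + j*(7 - 6*I) - 42*I)/(j^2 - 8*I*j - 7)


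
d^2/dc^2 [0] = 0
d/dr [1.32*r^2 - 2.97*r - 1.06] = 2.64*r - 2.97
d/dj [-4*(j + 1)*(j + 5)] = -8*j - 24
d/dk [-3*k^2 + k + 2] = 1 - 6*k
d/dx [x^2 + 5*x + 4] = 2*x + 5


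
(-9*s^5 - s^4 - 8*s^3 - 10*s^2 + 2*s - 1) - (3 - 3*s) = -9*s^5 - s^4 - 8*s^3 - 10*s^2 + 5*s - 4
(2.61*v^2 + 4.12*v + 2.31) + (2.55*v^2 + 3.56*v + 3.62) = 5.16*v^2 + 7.68*v + 5.93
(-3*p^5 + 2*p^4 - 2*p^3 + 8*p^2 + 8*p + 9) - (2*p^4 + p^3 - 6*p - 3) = -3*p^5 - 3*p^3 + 8*p^2 + 14*p + 12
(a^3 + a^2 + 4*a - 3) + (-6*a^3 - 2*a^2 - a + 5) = -5*a^3 - a^2 + 3*a + 2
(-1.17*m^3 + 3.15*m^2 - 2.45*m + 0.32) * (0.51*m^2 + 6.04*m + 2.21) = -0.5967*m^5 - 5.4603*m^4 + 15.1908*m^3 - 7.6733*m^2 - 3.4817*m + 0.7072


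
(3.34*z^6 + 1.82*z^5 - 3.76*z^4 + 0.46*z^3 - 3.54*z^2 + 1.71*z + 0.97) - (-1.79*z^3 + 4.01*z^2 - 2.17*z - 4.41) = 3.34*z^6 + 1.82*z^5 - 3.76*z^4 + 2.25*z^3 - 7.55*z^2 + 3.88*z + 5.38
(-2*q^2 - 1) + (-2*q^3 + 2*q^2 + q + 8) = -2*q^3 + q + 7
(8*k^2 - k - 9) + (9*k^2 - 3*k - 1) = 17*k^2 - 4*k - 10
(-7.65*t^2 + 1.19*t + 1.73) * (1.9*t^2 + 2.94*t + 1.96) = -14.535*t^4 - 20.23*t^3 - 8.2084*t^2 + 7.4186*t + 3.3908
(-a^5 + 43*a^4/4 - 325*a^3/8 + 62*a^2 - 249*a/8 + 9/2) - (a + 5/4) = -a^5 + 43*a^4/4 - 325*a^3/8 + 62*a^2 - 257*a/8 + 13/4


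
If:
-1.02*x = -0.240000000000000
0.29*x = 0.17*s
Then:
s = 0.40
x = 0.24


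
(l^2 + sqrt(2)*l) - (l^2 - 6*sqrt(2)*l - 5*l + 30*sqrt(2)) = 5*l + 7*sqrt(2)*l - 30*sqrt(2)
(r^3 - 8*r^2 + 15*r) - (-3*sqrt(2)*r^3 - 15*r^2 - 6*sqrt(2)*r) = r^3 + 3*sqrt(2)*r^3 + 7*r^2 + 6*sqrt(2)*r + 15*r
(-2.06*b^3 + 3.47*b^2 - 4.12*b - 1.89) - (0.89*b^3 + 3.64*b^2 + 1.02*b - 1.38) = -2.95*b^3 - 0.17*b^2 - 5.14*b - 0.51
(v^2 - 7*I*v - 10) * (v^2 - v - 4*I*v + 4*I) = v^4 - v^3 - 11*I*v^3 - 38*v^2 + 11*I*v^2 + 38*v + 40*I*v - 40*I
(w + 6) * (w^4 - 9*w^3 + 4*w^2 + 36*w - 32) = w^5 - 3*w^4 - 50*w^3 + 60*w^2 + 184*w - 192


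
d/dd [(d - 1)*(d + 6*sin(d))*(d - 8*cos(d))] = (d - 1)*(d + 6*sin(d))*(8*sin(d) + 1) + (d - 1)*(d - 8*cos(d))*(6*cos(d) + 1) + (d + 6*sin(d))*(d - 8*cos(d))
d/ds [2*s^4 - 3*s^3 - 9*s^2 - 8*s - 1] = 8*s^3 - 9*s^2 - 18*s - 8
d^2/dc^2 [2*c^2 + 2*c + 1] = 4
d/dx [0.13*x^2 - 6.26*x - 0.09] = 0.26*x - 6.26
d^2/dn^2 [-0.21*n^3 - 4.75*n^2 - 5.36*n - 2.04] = -1.26*n - 9.5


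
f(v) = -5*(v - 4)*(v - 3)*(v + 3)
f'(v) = -5*(v - 4)*(v - 3) - 5*(v - 4)*(v + 3) - 5*(v - 3)*(v + 3) = -15*v^2 + 40*v + 45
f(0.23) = -168.65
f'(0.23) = 53.41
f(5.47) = -153.77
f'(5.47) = -185.01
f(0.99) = -120.70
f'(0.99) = 69.90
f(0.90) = -126.94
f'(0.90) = 68.85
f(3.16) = 4.14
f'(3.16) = 21.62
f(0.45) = -156.16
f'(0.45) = 59.96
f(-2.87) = -26.21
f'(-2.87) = -193.35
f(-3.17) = 37.60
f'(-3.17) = -232.53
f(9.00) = -1800.00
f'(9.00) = -810.00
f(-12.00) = 10800.00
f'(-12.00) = -2595.00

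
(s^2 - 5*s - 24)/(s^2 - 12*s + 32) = (s + 3)/(s - 4)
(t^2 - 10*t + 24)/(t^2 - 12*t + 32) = (t - 6)/(t - 8)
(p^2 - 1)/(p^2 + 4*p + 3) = (p - 1)/(p + 3)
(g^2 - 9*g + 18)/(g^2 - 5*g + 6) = (g - 6)/(g - 2)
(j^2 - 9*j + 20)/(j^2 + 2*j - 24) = (j - 5)/(j + 6)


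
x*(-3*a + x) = -3*a*x + x^2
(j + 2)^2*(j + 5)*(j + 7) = j^4 + 16*j^3 + 87*j^2 + 188*j + 140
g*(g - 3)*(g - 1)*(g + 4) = g^4 - 13*g^2 + 12*g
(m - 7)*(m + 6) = m^2 - m - 42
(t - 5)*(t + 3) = t^2 - 2*t - 15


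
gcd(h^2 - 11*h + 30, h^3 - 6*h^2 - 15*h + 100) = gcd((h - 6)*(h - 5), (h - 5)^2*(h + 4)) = h - 5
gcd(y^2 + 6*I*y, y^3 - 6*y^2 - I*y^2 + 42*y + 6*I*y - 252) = y + 6*I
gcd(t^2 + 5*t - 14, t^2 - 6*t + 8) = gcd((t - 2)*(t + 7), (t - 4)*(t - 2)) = t - 2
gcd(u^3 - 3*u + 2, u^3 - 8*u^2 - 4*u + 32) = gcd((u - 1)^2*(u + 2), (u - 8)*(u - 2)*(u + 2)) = u + 2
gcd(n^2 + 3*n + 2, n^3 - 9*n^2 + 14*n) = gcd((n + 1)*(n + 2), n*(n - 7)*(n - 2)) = 1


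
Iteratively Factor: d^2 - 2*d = (d - 2)*(d)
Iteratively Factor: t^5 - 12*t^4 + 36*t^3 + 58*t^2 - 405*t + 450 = (t + 3)*(t^4 - 15*t^3 + 81*t^2 - 185*t + 150) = (t - 3)*(t + 3)*(t^3 - 12*t^2 + 45*t - 50) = (t - 5)*(t - 3)*(t + 3)*(t^2 - 7*t + 10) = (t - 5)*(t - 3)*(t - 2)*(t + 3)*(t - 5)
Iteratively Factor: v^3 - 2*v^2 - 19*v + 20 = (v - 5)*(v^2 + 3*v - 4) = (v - 5)*(v - 1)*(v + 4)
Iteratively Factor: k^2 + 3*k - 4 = (k + 4)*(k - 1)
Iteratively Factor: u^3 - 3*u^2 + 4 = (u - 2)*(u^2 - u - 2) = (u - 2)*(u + 1)*(u - 2)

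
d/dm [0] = 0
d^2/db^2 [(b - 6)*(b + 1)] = 2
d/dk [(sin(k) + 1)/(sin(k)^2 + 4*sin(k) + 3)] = -cos(k)/(sin(k) + 3)^2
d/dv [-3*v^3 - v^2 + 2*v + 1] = -9*v^2 - 2*v + 2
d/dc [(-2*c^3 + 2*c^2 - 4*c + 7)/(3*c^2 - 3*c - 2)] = (-6*c^4 + 12*c^3 + 18*c^2 - 50*c + 29)/(9*c^4 - 18*c^3 - 3*c^2 + 12*c + 4)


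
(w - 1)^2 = w^2 - 2*w + 1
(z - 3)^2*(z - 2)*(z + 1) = z^4 - 7*z^3 + 13*z^2 + 3*z - 18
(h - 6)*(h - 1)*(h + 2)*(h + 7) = h^4 + 2*h^3 - 43*h^2 - 44*h + 84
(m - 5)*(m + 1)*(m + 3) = m^3 - m^2 - 17*m - 15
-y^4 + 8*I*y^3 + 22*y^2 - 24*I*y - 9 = (y - 3*I)^2*(I*y + 1)^2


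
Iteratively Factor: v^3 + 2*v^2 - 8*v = (v + 4)*(v^2 - 2*v) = v*(v + 4)*(v - 2)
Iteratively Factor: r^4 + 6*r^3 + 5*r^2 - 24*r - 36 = (r + 2)*(r^3 + 4*r^2 - 3*r - 18) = (r + 2)*(r + 3)*(r^2 + r - 6) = (r + 2)*(r + 3)^2*(r - 2)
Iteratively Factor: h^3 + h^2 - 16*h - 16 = (h + 1)*(h^2 - 16) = (h + 1)*(h + 4)*(h - 4)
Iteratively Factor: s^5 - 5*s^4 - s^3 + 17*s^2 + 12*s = (s - 4)*(s^4 - s^3 - 5*s^2 - 3*s) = (s - 4)*(s - 3)*(s^3 + 2*s^2 + s) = s*(s - 4)*(s - 3)*(s^2 + 2*s + 1) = s*(s - 4)*(s - 3)*(s + 1)*(s + 1)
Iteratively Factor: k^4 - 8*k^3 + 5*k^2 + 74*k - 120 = (k - 4)*(k^3 - 4*k^2 - 11*k + 30) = (k - 4)*(k - 2)*(k^2 - 2*k - 15) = (k - 4)*(k - 2)*(k + 3)*(k - 5)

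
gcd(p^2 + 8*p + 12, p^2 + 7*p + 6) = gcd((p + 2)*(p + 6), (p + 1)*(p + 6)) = p + 6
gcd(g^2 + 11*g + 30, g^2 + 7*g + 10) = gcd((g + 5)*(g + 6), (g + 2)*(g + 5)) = g + 5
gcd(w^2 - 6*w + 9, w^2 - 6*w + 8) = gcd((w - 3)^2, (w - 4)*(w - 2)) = 1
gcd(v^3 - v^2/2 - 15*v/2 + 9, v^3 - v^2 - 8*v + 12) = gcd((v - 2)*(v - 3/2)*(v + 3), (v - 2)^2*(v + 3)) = v^2 + v - 6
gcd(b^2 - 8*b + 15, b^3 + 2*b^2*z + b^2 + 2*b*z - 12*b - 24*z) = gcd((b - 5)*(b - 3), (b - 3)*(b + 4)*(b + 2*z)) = b - 3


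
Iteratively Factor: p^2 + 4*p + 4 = (p + 2)*(p + 2)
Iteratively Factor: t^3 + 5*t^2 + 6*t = (t)*(t^2 + 5*t + 6) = t*(t + 3)*(t + 2)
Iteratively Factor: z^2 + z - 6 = (z + 3)*(z - 2)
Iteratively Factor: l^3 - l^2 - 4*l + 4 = (l - 1)*(l^2 - 4) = (l - 1)*(l + 2)*(l - 2)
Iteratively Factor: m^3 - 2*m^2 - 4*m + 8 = (m - 2)*(m^2 - 4) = (m - 2)*(m + 2)*(m - 2)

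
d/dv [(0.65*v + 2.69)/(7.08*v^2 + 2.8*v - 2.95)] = (4.602*v^2 + 1.82*v - (0.65*v + 2.69)*(14.16*v + 2.8) - 1.9175)/(7.08*v^2 + 2.8*v - 2.95)^2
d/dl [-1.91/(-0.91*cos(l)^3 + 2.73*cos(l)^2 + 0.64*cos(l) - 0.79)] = (5.2143*cos(l)^2 - 10.4286*cos(l) - 1.2224)*sin(l)/(0.91*cos(l)^3 - 2.73*cos(l)^2 - 0.64*cos(l) + 0.79)^2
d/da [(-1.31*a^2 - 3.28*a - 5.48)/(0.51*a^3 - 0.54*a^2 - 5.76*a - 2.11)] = (0.6681*a^4 + 3.3456*a^3 + 14.1588*a^2 - 0.3902*a - 24.644)/(0.2601*a^6 - 0.5508*a^5 - 5.5836*a^4 + 4.0686*a^3 + 35.4564*a^2 + 24.3072*a + 4.4521)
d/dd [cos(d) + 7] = -sin(d)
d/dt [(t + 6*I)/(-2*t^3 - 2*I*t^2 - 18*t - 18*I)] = (-t^3 - I*t^2 - 9*t + (t + 6*I)*(3*t^2 + 2*I*t + 9) - 9*I)/(2*(t^3 + I*t^2 + 9*t + 9*I)^2)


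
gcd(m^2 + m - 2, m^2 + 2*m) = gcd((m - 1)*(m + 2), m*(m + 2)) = m + 2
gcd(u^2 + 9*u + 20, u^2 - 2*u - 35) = u + 5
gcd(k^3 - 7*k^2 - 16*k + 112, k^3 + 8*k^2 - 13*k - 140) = k - 4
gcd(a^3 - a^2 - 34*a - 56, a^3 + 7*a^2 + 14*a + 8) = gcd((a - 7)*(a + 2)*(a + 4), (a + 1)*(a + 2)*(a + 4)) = a^2 + 6*a + 8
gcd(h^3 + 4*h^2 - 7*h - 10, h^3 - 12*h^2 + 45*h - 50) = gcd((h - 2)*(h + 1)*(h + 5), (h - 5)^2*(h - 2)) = h - 2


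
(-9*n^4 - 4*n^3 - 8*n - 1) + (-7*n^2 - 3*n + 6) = -9*n^4 - 4*n^3 - 7*n^2 - 11*n + 5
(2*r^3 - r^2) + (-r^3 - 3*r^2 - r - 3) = r^3 - 4*r^2 - r - 3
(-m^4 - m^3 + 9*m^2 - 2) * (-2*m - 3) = 2*m^5 + 5*m^4 - 15*m^3 - 27*m^2 + 4*m + 6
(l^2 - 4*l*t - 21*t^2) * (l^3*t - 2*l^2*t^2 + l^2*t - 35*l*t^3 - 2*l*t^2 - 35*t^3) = l^5*t - 6*l^4*t^2 + l^4*t - 48*l^3*t^3 - 6*l^3*t^2 + 182*l^2*t^4 - 48*l^2*t^3 + 735*l*t^5 + 182*l*t^4 + 735*t^5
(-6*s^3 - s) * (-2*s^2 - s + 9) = 12*s^5 + 6*s^4 - 52*s^3 + s^2 - 9*s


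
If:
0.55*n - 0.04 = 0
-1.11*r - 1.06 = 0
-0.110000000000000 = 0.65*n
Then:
No Solution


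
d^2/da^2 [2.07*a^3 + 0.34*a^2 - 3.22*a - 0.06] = 12.42*a + 0.68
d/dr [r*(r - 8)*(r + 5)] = 3*r^2 - 6*r - 40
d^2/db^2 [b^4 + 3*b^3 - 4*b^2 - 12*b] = 12*b^2 + 18*b - 8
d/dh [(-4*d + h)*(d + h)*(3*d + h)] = -13*d^2 + 3*h^2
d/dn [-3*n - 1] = -3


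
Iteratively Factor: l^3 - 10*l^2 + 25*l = (l - 5)*(l^2 - 5*l) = (l - 5)^2*(l)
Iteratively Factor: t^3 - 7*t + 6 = (t + 3)*(t^2 - 3*t + 2) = (t - 2)*(t + 3)*(t - 1)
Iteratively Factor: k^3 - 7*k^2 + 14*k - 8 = (k - 4)*(k^2 - 3*k + 2) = (k - 4)*(k - 2)*(k - 1)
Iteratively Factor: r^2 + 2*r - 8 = (r - 2)*(r + 4)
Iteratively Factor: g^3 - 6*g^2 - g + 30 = (g - 5)*(g^2 - g - 6) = (g - 5)*(g + 2)*(g - 3)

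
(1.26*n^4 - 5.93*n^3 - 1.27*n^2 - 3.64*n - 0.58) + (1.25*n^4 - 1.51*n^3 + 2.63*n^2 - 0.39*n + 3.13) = 2.51*n^4 - 7.44*n^3 + 1.36*n^2 - 4.03*n + 2.55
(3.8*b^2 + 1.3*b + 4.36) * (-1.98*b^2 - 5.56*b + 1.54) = -7.524*b^4 - 23.702*b^3 - 10.0088*b^2 - 22.2396*b + 6.7144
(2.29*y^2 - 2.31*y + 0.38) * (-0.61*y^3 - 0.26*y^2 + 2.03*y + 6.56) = -1.3969*y^5 + 0.8137*y^4 + 5.0175*y^3 + 10.2343*y^2 - 14.3822*y + 2.4928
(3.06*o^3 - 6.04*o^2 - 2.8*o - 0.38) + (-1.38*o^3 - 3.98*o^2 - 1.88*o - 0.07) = 1.68*o^3 - 10.02*o^2 - 4.68*o - 0.45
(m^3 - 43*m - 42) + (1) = m^3 - 43*m - 41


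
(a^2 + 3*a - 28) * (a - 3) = a^3 - 37*a + 84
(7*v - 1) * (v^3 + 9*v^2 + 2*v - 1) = 7*v^4 + 62*v^3 + 5*v^2 - 9*v + 1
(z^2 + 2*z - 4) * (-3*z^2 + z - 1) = -3*z^4 - 5*z^3 + 13*z^2 - 6*z + 4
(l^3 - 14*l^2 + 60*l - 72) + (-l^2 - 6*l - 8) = l^3 - 15*l^2 + 54*l - 80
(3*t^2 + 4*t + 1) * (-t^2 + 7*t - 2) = -3*t^4 + 17*t^3 + 21*t^2 - t - 2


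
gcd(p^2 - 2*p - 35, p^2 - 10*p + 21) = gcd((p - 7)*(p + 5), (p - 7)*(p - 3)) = p - 7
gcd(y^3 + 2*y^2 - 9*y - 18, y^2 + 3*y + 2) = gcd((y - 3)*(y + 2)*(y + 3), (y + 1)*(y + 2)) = y + 2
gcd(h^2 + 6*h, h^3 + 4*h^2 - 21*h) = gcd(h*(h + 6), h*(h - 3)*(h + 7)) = h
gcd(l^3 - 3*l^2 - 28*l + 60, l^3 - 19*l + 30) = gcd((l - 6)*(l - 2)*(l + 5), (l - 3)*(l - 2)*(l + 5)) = l^2 + 3*l - 10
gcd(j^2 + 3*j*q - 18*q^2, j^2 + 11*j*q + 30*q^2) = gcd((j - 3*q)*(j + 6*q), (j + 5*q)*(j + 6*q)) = j + 6*q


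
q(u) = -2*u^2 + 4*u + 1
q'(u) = 4 - 4*u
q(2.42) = -1.03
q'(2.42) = -5.68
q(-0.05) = 0.80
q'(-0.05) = 4.20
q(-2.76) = -25.28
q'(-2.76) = 15.04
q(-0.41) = -0.98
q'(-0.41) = 5.64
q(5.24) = -32.96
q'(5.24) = -16.96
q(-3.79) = -42.89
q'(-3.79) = 19.16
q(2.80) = -3.48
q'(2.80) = -7.20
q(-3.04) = -29.64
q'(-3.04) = 16.16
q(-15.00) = -509.00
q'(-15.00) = 64.00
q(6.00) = -47.00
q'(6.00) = -20.00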